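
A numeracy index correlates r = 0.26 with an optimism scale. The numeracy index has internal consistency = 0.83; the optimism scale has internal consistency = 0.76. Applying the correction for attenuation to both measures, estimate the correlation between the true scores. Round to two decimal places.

r_true = r_obs / √(r_xx · r_yy) = 0.26 / √(0.83 × 0.76) = 0.26 / √0.6308 = 0.26 / 0.7942 ≈ 0.33.

0.33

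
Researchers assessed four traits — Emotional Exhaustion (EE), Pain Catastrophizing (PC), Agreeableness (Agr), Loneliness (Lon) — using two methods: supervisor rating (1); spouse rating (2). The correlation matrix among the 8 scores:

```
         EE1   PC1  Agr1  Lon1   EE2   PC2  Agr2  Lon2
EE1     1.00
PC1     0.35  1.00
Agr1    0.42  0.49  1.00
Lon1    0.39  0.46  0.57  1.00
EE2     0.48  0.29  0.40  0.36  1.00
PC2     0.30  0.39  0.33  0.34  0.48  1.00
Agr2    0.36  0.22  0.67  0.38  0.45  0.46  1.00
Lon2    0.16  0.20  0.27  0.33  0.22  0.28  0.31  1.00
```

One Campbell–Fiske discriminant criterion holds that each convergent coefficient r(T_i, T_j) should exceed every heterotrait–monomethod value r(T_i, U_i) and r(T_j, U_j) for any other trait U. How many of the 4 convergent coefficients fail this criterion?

3

Each convergent coefficient versus the relevant comparison correlations:
EE (methods 1·2): 0.48 vs {0.35, 0.48, 0.42, 0.45, 0.39, 0.22} → fail.
PC (methods 1·2): 0.39 vs {0.35, 0.48, 0.49, 0.46, 0.46, 0.28} → fail.
Agr (methods 1·2): 0.67 vs {0.42, 0.45, 0.49, 0.46, 0.57, 0.31} → pass.
Lon (methods 1·2): 0.33 vs {0.39, 0.22, 0.46, 0.28, 0.57, 0.31} → fail.
3 of 4 fail.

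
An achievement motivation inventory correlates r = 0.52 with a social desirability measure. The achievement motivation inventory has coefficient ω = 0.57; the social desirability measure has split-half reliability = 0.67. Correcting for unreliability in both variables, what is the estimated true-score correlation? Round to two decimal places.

0.84

r_true = r_obs / √(r_xx · r_yy) = 0.52 / √(0.57 × 0.67) = 0.52 / √0.3819 = 0.52 / 0.6180 ≈ 0.84.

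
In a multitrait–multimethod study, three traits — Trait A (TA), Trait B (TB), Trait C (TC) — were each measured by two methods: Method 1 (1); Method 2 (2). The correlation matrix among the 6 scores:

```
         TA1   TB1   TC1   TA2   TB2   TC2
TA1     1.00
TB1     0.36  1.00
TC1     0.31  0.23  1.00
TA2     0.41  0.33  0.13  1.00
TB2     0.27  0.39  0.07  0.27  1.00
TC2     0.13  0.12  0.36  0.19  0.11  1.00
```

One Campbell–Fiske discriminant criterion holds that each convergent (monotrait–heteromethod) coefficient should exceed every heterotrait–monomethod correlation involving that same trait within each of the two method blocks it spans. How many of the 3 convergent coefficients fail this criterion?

Each convergent coefficient versus the relevant comparison correlations:
TA (methods 1·2): 0.41 vs {0.36, 0.27, 0.31, 0.19} → pass.
TB (methods 1·2): 0.39 vs {0.36, 0.27, 0.23, 0.11} → pass.
TC (methods 1·2): 0.36 vs {0.31, 0.19, 0.23, 0.11} → pass.
0 of 3 fail.

0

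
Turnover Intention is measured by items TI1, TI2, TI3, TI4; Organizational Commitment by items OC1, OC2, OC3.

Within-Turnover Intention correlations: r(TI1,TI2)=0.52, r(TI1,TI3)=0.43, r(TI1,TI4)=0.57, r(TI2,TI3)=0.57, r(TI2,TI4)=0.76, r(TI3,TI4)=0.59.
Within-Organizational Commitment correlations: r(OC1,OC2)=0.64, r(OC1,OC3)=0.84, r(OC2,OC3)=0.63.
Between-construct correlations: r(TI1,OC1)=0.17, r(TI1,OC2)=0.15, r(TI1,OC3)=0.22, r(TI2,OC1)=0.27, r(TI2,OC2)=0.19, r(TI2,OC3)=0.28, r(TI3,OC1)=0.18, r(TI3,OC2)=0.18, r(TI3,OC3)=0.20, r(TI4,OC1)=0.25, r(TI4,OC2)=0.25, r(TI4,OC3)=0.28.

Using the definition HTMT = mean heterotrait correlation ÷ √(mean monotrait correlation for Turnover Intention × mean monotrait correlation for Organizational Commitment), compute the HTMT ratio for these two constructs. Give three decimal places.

Between-construct mean = 2.62/12 = 0.2183.
Mean within-TI = 3.44/6 = 0.5733; mean within-OC = 2.11/3 = 0.7033.
Geometric mean = √(0.5733 × 0.7033) = 0.6350.
HTMT = 0.2183 / 0.6350 = 0.344.

0.344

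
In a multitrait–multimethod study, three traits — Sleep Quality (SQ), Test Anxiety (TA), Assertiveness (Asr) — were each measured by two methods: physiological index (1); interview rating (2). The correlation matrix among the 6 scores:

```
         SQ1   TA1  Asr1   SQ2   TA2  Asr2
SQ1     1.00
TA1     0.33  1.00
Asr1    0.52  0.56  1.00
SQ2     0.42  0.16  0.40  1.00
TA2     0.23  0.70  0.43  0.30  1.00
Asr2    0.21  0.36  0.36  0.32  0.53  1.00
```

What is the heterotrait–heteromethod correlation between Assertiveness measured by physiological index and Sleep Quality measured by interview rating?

Different traits and methods: r(Asr1, SQ2) = 0.40.

0.40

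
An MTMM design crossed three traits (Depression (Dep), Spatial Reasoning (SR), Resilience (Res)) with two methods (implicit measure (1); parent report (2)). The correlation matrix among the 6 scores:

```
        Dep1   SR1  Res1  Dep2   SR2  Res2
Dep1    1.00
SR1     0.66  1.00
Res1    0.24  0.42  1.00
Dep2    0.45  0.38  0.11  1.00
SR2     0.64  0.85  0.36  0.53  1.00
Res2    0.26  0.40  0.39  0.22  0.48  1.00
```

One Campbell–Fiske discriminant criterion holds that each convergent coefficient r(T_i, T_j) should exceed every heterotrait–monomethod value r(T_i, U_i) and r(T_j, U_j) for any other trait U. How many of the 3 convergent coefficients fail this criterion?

2

Checking each validity diagonal entry against its comparison values:
Dep (methods 1·2): 0.45 vs {0.66, 0.53, 0.24, 0.22} → fail.
SR (methods 1·2): 0.85 vs {0.66, 0.53, 0.42, 0.48} → pass.
Res (methods 1·2): 0.39 vs {0.24, 0.22, 0.42, 0.48} → fail.
2 of 3 fail.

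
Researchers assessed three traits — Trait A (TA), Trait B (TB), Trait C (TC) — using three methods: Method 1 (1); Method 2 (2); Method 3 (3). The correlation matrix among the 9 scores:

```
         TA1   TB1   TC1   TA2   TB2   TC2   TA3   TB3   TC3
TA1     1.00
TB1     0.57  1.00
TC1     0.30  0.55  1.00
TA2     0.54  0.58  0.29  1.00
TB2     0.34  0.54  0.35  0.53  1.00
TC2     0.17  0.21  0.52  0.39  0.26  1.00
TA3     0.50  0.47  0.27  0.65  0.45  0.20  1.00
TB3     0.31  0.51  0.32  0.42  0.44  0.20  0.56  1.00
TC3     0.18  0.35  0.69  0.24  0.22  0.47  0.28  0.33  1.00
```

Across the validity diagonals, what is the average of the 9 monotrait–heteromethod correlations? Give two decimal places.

0.54

Convergent values: 0.54, 0.50, 0.65, 0.54, 0.51, 0.44, 0.52, 0.69, 0.47; mean = 4.86/9 = 0.54.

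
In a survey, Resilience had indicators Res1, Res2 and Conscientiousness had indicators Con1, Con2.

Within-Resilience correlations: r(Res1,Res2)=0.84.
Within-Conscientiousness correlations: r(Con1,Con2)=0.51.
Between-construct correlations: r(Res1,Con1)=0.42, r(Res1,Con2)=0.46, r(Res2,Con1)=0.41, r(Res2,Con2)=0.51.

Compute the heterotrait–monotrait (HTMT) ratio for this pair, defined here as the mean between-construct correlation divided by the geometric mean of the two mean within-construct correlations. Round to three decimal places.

Mean heterotrait r = 1.80/4 = 0.4500.
Mean within-Res = 0.84/1 = 0.8400; mean within-Con = 0.51/1 = 0.5100.
Geometric mean = √(0.8400 × 0.5100) = 0.6545.
HTMT = 0.4500 / 0.6545 = 0.688.

0.688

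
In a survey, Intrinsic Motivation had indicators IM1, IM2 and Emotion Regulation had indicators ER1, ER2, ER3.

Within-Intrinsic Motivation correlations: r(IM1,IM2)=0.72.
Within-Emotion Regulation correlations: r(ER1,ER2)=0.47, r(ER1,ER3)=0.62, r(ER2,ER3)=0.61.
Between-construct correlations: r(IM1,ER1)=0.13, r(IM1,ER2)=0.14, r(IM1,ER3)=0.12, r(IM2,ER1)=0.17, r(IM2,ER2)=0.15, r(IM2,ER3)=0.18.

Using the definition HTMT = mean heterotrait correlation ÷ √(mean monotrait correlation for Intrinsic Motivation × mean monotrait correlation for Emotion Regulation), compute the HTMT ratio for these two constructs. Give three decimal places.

Mean heterotrait r = 0.89/6 = 0.1483.
Mean within-IM = 0.72/1 = 0.7200; mean within-ER = 1.70/3 = 0.5667.
Geometric mean = √(0.7200 × 0.5667) = 0.6388.
HTMT = 0.1483 / 0.6388 = 0.232.

0.232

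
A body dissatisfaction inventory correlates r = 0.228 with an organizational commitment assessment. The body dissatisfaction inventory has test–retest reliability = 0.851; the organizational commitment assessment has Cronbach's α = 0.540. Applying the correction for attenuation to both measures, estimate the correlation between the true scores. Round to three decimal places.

0.336

r_true = r_obs / √(r_xx · r_yy) = 0.228 / √(0.851 × 0.540) = 0.228 / √0.459540 = 0.228 / 0.6779 ≈ 0.336.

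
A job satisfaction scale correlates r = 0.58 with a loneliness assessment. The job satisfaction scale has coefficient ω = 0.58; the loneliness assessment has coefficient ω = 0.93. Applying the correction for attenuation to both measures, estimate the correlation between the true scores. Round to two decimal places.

r_true = r_obs / √(r_xx · r_yy) = 0.58 / √(0.58 × 0.93) = 0.58 / √0.5394 = 0.58 / 0.7344 ≈ 0.79.

0.79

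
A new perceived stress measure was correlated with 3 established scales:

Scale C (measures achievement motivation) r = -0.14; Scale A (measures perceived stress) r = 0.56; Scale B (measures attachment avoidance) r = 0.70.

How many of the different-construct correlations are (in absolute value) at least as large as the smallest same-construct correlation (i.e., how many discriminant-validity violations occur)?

Convergent (same construct = perceived stress): Scale A.
Smallest convergent = 0.56. Discriminant |r|: 0.14, 0.70; count ≥ 0.56 → 1.

1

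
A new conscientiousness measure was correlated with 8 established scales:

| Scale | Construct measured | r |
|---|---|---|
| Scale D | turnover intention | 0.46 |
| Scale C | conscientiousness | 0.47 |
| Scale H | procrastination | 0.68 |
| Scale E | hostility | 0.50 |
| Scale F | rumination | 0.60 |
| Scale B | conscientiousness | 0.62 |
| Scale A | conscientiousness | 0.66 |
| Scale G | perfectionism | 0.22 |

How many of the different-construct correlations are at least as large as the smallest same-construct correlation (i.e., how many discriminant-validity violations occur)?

Convergent (same construct = conscientiousness): Scale C, Scale B, Scale A.
Smallest convergent = 0.47. Discriminant values: 0.46, 0.68, 0.50, 0.60, 0.22; count ≥ 0.47 → 3.

3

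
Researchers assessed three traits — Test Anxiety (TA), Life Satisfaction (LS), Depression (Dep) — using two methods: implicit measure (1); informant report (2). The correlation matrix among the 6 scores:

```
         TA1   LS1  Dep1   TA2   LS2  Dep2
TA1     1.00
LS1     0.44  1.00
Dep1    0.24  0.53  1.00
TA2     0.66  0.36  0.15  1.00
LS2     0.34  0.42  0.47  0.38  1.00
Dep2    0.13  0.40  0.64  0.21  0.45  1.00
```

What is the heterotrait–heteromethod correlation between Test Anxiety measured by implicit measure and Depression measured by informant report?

0.13

Different traits and methods: r(TA1, Dep2) = 0.13.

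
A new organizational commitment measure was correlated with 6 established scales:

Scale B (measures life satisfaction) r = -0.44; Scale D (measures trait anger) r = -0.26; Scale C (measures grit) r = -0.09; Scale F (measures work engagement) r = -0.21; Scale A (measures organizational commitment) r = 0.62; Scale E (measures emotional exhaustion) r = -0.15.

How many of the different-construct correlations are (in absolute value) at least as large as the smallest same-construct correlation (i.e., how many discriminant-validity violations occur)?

Convergent (same construct = organizational commitment): Scale A.
Smallest convergent = 0.62. Discriminant |r|: 0.44, 0.26, 0.09, 0.21, 0.15; count ≥ 0.62 → 0.

0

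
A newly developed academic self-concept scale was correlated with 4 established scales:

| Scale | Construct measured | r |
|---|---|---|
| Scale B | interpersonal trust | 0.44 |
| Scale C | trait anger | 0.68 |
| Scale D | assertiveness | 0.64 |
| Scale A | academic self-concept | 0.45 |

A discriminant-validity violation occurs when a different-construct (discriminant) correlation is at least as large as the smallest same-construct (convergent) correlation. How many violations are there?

2

Convergent (same construct = academic self-concept): Scale A.
Smallest convergent = 0.45. Discriminant values: 0.44, 0.68, 0.64; count ≥ 0.45 → 2.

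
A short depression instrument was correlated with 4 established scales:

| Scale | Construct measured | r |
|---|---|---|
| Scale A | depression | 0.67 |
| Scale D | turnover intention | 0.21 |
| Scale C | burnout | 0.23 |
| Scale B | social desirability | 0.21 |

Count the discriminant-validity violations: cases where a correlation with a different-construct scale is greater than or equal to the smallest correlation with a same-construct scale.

0

Convergent (same construct = depression): Scale A.
Smallest convergent = 0.67. Discriminant values: 0.21, 0.23, 0.21; count ≥ 0.67 → 0.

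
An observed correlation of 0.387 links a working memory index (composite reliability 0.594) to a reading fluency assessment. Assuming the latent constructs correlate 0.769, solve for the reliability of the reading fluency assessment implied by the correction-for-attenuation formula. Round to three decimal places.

r_true = r_obs / √(r_xx · r_yy) ⇒ 0.769 = 0.387 / √(0.594 · r_yy).
√(0.594 · r_yy) = 0.387 / 0.769 = 0.5033; 0.594 · r_yy = 0.2533; r_yy = 0.2533 / 0.594 ≈ 0.426.

0.426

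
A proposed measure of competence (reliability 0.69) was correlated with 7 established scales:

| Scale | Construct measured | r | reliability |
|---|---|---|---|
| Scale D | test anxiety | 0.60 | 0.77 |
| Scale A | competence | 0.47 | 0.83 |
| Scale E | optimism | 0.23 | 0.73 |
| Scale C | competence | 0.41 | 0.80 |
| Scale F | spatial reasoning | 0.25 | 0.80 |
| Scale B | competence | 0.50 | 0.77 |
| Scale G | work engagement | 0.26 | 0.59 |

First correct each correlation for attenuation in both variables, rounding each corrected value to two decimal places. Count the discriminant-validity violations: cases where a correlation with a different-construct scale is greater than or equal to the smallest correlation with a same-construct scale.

Disattenuated r (r / √(r_scale · r_new)):
  Scale D (disc): 0.60 / √(0.77·0.69) = 0.82
  Scale A (conv): 0.47 / √(0.83·0.69) = 0.62
  Scale E (disc): 0.23 / √(0.73·0.69) = 0.32
  Scale C (conv): 0.41 / √(0.80·0.69) = 0.55
  Scale F (disc): 0.25 / √(0.80·0.69) = 0.34
  Scale B (conv): 0.50 / √(0.77·0.69) = 0.69
  Scale G (disc): 0.26 / √(0.59·0.69) = 0.41
Smallest convergent = 0.55. Discriminant values: 0.82, 0.32, 0.34, 0.41; count ≥ 0.55 → 1.

1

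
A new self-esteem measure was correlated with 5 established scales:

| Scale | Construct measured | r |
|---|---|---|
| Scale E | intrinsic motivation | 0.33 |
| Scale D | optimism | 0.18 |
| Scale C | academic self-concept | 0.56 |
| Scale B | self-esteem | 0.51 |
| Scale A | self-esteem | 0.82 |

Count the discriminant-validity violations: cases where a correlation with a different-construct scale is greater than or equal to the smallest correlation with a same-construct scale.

1

Convergent (same construct = self-esteem): Scale B, Scale A.
Smallest convergent = 0.51. Discriminant values: 0.33, 0.18, 0.56; count ≥ 0.51 → 1.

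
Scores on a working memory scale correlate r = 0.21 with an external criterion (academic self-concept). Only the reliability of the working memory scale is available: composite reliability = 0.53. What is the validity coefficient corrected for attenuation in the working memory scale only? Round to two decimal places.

0.29

Single correction: r_c = r_obs / √r_xx = 0.21 / √0.53 = 0.21 / 0.7280 ≈ 0.29.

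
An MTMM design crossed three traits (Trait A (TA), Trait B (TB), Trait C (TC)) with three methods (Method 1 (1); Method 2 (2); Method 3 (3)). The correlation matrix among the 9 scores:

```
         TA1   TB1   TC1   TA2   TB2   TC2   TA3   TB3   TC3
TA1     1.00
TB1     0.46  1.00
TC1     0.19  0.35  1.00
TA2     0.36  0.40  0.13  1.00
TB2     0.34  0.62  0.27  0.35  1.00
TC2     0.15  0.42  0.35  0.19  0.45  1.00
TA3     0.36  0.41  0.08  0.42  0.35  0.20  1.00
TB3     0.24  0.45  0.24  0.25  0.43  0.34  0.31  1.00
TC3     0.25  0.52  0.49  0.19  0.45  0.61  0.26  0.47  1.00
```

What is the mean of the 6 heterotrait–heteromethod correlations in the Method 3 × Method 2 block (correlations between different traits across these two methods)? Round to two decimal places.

0.30

HTHM values (method 3 × method 2): 0.35, 0.20, 0.25, 0.34, 0.19, 0.45; mean = 1.78/6 = 0.30.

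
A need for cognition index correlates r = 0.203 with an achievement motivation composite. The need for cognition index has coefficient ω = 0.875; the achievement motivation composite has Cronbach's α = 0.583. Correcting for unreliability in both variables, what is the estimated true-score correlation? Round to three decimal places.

0.284

r_true = r_obs / √(r_xx · r_yy) = 0.203 / √(0.875 × 0.583) = 0.203 / √0.510125 = 0.203 / 0.7142 ≈ 0.284.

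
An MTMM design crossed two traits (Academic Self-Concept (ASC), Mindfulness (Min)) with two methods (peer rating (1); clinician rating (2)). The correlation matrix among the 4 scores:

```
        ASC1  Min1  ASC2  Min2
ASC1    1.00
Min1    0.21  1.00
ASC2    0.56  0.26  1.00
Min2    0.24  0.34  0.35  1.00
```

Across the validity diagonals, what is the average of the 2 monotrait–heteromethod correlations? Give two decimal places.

0.45

Convergent values: 0.56, 0.34; mean = 0.90/2 = 0.45.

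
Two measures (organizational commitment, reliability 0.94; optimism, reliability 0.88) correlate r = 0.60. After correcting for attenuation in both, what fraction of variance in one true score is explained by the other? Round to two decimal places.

0.44

Disattenuated r = 0.60 / √(0.94 × 0.88) = 0.60 / 0.9095 = 0.6597.
Shared true-score variance = 0.6597² = 0.4352 ≈ 0.44.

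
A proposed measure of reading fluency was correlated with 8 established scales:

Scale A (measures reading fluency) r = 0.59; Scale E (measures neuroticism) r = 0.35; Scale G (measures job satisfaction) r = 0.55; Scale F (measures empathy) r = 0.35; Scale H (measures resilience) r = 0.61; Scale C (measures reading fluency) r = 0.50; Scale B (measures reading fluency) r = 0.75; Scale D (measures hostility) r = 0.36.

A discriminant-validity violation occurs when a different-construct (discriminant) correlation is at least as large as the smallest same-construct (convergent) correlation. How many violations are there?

2

Convergent (same construct = reading fluency): Scale A, Scale C, Scale B.
Smallest convergent = 0.50. Discriminant values: 0.35, 0.55, 0.35, 0.61, 0.36; count ≥ 0.50 → 2.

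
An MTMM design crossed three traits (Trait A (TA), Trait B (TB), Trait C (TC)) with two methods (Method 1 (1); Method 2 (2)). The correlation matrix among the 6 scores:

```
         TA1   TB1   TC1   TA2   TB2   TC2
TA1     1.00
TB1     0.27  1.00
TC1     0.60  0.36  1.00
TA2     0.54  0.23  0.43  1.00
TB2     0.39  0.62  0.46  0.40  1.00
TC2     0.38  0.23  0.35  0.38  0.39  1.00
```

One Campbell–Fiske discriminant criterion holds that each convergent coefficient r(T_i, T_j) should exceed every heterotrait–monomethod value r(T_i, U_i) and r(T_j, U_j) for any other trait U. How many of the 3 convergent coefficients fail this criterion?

Checking each validity diagonal entry against its comparison values:
TA (methods 1·2): 0.54 vs {0.27, 0.40, 0.60, 0.38} → fail.
TB (methods 1·2): 0.62 vs {0.27, 0.40, 0.36, 0.39} → pass.
TC (methods 1·2): 0.35 vs {0.60, 0.38, 0.36, 0.39} → fail.
2 of 3 fail.

2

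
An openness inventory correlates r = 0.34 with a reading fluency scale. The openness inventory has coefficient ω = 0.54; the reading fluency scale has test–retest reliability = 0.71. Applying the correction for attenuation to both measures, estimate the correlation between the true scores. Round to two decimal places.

r_true = r_obs / √(r_xx · r_yy) = 0.34 / √(0.54 × 0.71) = 0.34 / √0.3834 = 0.34 / 0.6192 ≈ 0.55.

0.55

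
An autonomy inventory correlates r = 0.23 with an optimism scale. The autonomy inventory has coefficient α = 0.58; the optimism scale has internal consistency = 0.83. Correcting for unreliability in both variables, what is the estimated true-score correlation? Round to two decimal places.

0.33

r_true = r_obs / √(r_xx · r_yy) = 0.23 / √(0.58 × 0.83) = 0.23 / √0.4814 = 0.23 / 0.6938 ≈ 0.33.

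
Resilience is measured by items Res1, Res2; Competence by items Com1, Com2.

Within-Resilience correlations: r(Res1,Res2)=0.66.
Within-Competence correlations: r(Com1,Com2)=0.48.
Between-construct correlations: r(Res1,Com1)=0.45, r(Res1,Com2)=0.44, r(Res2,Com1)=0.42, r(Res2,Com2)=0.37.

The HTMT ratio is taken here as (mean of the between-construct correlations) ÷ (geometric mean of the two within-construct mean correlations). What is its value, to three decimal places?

0.746

Mean between = 1.68/4 = 0.4200.
Mean within-Res = 0.66/1 = 0.6600; mean within-Com = 0.48/1 = 0.4800.
Geometric mean = √(0.6600 × 0.4800) = 0.5628.
HTMT = 0.4200 / 0.5628 = 0.746.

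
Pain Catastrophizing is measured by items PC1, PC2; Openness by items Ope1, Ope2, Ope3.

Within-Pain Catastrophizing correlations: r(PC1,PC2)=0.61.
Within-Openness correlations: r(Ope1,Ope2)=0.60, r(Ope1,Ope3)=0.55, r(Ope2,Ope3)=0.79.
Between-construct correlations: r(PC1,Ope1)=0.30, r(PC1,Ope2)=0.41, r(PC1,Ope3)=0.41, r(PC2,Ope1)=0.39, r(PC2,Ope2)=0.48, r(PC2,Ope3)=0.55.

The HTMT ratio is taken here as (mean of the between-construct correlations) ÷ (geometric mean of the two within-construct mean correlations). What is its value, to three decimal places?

Mean heterotrait r = 2.54/6 = 0.4233.
Mean within-PC = 0.61/1 = 0.6100; mean within-Ope = 1.94/3 = 0.6467.
Geometric mean = √(0.6100 × 0.6467) = 0.6281.
HTMT = 0.4233 / 0.6281 = 0.674.

0.674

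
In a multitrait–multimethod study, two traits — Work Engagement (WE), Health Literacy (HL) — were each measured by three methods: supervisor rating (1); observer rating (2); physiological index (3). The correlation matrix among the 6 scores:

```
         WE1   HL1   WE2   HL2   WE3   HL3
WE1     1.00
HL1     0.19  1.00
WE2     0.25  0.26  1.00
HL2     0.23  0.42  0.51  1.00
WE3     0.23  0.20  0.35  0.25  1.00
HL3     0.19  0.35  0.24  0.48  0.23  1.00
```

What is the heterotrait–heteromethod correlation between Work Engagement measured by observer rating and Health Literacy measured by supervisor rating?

Different traits and methods: r(WE2, HL1) = 0.26.

0.26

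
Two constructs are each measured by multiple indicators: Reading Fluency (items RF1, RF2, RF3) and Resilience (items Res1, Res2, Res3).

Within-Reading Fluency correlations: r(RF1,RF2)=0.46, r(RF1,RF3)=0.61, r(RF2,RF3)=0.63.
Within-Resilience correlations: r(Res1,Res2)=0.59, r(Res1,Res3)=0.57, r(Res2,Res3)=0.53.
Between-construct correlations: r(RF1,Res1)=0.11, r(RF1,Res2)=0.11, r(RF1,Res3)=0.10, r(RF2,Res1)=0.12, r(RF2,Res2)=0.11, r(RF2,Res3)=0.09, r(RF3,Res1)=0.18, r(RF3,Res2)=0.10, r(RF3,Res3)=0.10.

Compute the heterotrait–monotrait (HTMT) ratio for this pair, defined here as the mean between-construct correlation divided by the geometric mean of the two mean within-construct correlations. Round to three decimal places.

0.201

Mean between = 1.02/9 = 0.1133.
Mean within-RF = 1.70/3 = 0.5667; mean within-Res = 1.69/3 = 0.5633.
Geometric mean = √(0.5667 × 0.5633) = 0.5650.
HTMT = 0.1133 / 0.5650 = 0.201.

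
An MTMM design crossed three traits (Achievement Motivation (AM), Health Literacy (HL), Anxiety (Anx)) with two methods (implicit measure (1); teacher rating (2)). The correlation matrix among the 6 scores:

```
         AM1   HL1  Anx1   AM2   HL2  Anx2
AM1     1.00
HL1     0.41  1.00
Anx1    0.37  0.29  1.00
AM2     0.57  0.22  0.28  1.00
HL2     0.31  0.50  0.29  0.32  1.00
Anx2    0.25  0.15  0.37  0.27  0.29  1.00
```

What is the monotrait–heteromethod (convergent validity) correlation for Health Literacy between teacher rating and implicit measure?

Same trait (HL), different methods: r(HL2, HL1) = 0.50.

0.50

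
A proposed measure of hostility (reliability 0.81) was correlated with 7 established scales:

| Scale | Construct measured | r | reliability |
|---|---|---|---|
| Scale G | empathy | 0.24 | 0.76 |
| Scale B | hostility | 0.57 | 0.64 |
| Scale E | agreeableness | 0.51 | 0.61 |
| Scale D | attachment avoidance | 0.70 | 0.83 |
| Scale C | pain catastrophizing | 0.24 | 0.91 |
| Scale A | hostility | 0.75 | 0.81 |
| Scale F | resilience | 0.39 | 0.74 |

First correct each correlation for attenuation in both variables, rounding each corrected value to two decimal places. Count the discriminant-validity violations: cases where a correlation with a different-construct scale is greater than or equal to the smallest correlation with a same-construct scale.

1

Disattenuated r (r / √(r_scale · r_new)):
  Scale G (disc): 0.24 / √(0.76·0.81) = 0.31
  Scale B (conv): 0.57 / √(0.64·0.81) = 0.79
  Scale E (disc): 0.51 / √(0.61·0.81) = 0.73
  Scale D (disc): 0.70 / √(0.83·0.81) = 0.85
  Scale C (disc): 0.24 / √(0.91·0.81) = 0.28
  Scale A (conv): 0.75 / √(0.81·0.81) = 0.93
  Scale F (disc): 0.39 / √(0.74·0.81) = 0.50
Smallest convergent = 0.79. Discriminant values: 0.31, 0.73, 0.85, 0.28, 0.50; count ≥ 0.79 → 1.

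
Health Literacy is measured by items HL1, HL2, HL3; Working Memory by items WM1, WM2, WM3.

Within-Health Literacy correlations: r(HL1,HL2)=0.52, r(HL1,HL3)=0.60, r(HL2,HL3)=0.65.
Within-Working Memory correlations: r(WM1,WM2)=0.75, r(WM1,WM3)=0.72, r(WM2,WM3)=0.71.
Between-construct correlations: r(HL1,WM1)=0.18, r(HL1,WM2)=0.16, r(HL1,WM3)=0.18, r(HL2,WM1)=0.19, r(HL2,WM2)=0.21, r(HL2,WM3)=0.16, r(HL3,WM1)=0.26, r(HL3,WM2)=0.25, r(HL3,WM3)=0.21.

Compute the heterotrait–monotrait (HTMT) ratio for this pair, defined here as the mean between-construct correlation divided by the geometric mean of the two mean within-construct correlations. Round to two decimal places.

0.31

Mean heterotrait r = 1.80/9 = 0.2000.
Mean within-HL = 1.77/3 = 0.5900; mean within-WM = 2.18/3 = 0.7267.
Geometric mean = √(0.5900 × 0.7267) = 0.6548.
HTMT = 0.2000 / 0.6548 = 0.31.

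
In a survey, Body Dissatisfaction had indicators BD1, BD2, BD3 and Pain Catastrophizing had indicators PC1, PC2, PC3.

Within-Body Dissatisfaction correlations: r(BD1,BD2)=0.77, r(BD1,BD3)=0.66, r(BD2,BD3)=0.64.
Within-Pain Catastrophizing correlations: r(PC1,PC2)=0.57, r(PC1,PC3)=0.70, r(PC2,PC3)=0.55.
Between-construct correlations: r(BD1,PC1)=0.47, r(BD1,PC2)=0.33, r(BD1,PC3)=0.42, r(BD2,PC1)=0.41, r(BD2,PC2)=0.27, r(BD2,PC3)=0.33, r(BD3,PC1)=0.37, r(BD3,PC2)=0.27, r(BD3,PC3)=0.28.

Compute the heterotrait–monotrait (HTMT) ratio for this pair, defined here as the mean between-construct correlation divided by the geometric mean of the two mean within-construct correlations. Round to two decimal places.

Mean between = 3.15/9 = 0.3500.
Mean within-BD = 2.07/3 = 0.6900; mean within-PC = 1.82/3 = 0.6067.
Geometric mean = √(0.6900 × 0.6067) = 0.6470.
HTMT = 0.3500 / 0.6470 = 0.54.

0.54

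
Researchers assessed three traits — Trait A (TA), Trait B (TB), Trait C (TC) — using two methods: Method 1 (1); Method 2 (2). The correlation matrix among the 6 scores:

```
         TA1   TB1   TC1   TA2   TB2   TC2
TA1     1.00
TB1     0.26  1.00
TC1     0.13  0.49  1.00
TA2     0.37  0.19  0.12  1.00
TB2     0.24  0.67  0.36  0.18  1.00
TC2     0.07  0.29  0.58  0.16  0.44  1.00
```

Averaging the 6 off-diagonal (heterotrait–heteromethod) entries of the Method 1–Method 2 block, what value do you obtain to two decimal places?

0.21

HTHM values (method 1 × method 2): 0.24, 0.07, 0.19, 0.29, 0.12, 0.36; mean = 1.27/6 = 0.21.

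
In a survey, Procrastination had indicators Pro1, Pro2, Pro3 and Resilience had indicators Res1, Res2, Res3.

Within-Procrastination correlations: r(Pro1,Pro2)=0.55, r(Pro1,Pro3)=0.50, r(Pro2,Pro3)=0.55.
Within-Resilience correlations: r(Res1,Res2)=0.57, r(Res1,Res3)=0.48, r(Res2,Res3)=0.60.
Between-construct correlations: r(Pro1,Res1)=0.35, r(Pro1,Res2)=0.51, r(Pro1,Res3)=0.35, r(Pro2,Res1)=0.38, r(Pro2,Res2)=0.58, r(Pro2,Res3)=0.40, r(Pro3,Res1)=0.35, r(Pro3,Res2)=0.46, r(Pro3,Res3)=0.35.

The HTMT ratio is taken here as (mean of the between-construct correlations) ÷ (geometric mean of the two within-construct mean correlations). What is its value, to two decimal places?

0.77

Mean heterotrait r = 3.73/9 = 0.4144.
Mean within-Pro = 1.60/3 = 0.5333; mean within-Res = 1.65/3 = 0.5500.
Geometric mean = √(0.5333 × 0.5500) = 0.5416.
HTMT = 0.4144 / 0.5416 = 0.77.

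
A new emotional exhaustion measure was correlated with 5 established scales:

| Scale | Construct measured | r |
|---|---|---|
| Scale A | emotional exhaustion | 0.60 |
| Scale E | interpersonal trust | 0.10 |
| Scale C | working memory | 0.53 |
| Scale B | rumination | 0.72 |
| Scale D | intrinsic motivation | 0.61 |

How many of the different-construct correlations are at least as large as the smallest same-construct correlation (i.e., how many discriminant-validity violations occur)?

Convergent (same construct = emotional exhaustion): Scale A.
Smallest convergent = 0.60. Discriminant values: 0.10, 0.53, 0.72, 0.61; count ≥ 0.60 → 2.

2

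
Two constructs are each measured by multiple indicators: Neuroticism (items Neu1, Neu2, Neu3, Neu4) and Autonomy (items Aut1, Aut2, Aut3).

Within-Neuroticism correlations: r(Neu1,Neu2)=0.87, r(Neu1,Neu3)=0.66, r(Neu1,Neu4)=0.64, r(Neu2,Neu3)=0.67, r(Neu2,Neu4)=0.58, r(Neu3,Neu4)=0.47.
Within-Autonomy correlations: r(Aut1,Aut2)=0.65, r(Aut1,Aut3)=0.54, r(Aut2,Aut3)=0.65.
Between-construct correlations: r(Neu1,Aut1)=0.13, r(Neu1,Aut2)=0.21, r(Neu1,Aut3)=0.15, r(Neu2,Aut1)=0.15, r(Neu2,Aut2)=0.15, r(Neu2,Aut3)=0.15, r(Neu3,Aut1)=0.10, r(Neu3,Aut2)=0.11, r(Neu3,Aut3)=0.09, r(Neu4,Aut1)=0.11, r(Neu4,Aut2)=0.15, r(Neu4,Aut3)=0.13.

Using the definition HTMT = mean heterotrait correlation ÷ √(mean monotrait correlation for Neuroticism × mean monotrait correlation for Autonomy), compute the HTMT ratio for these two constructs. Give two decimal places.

Mean heterotrait r = 1.63/12 = 0.1358.
Mean within-Neu = 3.89/6 = 0.6483; mean within-Aut = 1.84/3 = 0.6133.
Geometric mean = √(0.6483 × 0.6133) = 0.6306.
HTMT = 0.1358 / 0.6306 = 0.22.

0.22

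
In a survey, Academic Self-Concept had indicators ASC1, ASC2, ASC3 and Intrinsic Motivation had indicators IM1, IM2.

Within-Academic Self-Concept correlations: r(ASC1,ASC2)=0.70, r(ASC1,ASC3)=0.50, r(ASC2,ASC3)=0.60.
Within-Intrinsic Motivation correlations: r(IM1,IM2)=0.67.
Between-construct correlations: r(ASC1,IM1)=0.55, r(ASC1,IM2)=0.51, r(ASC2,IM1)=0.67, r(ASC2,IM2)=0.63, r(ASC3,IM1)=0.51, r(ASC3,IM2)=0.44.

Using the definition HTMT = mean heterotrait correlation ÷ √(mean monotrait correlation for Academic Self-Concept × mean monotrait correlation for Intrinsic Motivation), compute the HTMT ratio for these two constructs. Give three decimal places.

0.870

Mean heterotrait r = 3.31/6 = 0.5517.
Mean within-ASC = 1.80/3 = 0.6000; mean within-IM = 0.67/1 = 0.6700.
Geometric mean = √(0.6000 × 0.6700) = 0.6340.
HTMT = 0.5517 / 0.6340 = 0.870.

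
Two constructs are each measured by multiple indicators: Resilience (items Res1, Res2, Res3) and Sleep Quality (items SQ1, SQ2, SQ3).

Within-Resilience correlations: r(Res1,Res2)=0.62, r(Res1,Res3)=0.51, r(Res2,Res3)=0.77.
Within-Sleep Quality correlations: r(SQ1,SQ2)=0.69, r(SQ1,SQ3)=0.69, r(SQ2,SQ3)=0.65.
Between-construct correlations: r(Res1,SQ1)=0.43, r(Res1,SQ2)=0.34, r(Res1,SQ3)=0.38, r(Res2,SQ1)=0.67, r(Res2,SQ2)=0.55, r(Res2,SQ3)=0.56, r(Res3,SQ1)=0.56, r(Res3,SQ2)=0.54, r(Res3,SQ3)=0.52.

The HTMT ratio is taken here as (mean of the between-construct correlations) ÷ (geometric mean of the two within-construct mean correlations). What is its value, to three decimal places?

Mean heterotrait r = 4.55/9 = 0.5056.
Mean within-Res = 1.90/3 = 0.6333; mean within-SQ = 2.03/3 = 0.6767.
Geometric mean = √(0.6333 × 0.6767) = 0.6546.
HTMT = 0.5056 / 0.6546 = 0.772.

0.772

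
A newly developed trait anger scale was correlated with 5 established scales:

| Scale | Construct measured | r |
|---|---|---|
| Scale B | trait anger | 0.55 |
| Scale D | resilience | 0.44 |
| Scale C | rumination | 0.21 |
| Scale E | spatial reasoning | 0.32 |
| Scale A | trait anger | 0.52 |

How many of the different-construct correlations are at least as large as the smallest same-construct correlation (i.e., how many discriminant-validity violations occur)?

Convergent (same construct = trait anger): Scale B, Scale A.
Smallest convergent = 0.52. Discriminant values: 0.44, 0.21, 0.32; count ≥ 0.52 → 0.

0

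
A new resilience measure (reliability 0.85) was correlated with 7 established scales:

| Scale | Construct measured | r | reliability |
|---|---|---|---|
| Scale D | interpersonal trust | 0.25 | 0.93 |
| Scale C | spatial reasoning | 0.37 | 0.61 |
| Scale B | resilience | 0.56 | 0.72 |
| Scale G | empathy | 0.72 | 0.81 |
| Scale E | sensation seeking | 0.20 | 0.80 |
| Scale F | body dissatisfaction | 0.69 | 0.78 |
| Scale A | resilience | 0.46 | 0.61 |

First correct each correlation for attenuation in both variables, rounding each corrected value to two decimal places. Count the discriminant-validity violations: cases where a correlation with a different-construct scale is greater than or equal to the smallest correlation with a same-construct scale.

Disattenuated r (r / √(r_scale · r_new)):
  Scale D (disc): 0.25 / √(0.93·0.85) = 0.28
  Scale C (disc): 0.37 / √(0.61·0.85) = 0.51
  Scale B (conv): 0.56 / √(0.72·0.85) = 0.72
  Scale G (disc): 0.72 / √(0.81·0.85) = 0.87
  Scale E (disc): 0.20 / √(0.80·0.85) = 0.24
  Scale F (disc): 0.69 / √(0.78·0.85) = 0.85
  Scale A (conv): 0.46 / √(0.61·0.85) = 0.64
Smallest convergent = 0.64. Discriminant values: 0.28, 0.51, 0.87, 0.24, 0.85; count ≥ 0.64 → 2.

2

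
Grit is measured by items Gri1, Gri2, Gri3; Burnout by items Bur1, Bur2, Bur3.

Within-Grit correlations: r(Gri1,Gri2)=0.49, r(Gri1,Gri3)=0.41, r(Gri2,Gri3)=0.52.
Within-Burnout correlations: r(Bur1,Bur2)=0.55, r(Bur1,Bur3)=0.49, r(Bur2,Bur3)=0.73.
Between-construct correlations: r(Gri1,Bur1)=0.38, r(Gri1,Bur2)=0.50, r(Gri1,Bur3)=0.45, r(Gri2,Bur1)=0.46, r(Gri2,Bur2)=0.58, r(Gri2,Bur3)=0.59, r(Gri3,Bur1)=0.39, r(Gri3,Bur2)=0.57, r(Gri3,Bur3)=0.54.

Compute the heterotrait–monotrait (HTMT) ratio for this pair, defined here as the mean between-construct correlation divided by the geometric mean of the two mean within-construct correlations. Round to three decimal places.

Between-construct mean = 4.46/9 = 0.4956.
Mean within-Gri = 1.42/3 = 0.4733; mean within-Bur = 1.77/3 = 0.5900.
Geometric mean = √(0.4733 × 0.5900) = 0.5284.
HTMT = 0.4956 / 0.5284 = 0.938.

0.938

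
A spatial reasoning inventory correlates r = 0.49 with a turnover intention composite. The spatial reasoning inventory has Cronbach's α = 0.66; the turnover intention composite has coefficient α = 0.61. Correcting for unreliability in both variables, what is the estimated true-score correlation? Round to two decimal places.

r_true = r_obs / √(r_xx · r_yy) = 0.49 / √(0.66 × 0.61) = 0.49 / √0.4026 = 0.49 / 0.6345 ≈ 0.77.

0.77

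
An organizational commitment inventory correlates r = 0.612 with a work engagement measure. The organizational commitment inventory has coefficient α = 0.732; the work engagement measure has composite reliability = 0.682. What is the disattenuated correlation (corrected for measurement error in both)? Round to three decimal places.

r_true = r_obs / √(r_xx · r_yy) = 0.612 / √(0.732 × 0.682) = 0.612 / √0.499224 = 0.612 / 0.7066 ≈ 0.866.

0.866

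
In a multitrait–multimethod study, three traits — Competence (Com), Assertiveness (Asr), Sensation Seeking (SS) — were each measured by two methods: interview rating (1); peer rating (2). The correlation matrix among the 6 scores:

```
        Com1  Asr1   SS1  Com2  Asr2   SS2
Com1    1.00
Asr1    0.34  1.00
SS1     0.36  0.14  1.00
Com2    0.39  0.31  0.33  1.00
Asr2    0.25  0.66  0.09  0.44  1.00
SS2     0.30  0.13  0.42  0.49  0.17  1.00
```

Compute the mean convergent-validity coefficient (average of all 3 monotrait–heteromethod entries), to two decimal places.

0.49

Convergent values: 0.39, 0.66, 0.42; mean = 1.47/3 = 0.49.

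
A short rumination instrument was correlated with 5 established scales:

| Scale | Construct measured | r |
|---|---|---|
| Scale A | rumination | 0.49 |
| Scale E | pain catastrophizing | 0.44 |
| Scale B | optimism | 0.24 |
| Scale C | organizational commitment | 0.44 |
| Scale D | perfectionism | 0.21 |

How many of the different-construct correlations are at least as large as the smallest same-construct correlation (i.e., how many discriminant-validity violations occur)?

0

Convergent (same construct = rumination): Scale A.
Smallest convergent = 0.49. Discriminant values: 0.44, 0.24, 0.44, 0.21; count ≥ 0.49 → 0.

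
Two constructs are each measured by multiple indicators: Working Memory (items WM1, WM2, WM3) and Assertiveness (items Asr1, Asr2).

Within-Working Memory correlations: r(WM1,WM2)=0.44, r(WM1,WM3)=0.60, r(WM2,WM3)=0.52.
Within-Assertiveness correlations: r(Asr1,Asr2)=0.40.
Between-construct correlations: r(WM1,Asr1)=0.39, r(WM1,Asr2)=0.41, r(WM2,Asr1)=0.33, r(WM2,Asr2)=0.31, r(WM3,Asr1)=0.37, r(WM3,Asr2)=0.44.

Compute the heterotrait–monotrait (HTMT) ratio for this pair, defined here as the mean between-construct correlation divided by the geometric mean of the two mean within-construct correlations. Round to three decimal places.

Mean between = 2.25/6 = 0.3750.
Mean within-WM = 1.56/3 = 0.5200; mean within-Asr = 0.40/1 = 0.4000.
Geometric mean = √(0.5200 × 0.4000) = 0.4561.
HTMT = 0.3750 / 0.4561 = 0.822.

0.822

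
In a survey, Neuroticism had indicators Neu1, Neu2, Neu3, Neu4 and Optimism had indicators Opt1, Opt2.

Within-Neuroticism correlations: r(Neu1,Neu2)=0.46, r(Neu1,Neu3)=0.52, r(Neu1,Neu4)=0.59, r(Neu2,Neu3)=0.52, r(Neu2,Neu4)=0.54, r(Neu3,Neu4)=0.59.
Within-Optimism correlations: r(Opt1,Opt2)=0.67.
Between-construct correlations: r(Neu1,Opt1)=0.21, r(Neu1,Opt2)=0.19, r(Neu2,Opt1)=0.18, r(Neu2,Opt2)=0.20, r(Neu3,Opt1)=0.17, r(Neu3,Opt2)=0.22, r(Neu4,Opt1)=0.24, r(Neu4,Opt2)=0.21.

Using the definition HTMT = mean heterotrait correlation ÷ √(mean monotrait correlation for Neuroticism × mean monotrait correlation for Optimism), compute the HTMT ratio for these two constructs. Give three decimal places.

Mean between = 1.62/8 = 0.2025.
Mean within-Neu = 3.22/6 = 0.5367; mean within-Opt = 0.67/1 = 0.6700.
Geometric mean = √(0.5367 × 0.6700) = 0.5997.
HTMT = 0.2025 / 0.5997 = 0.338.

0.338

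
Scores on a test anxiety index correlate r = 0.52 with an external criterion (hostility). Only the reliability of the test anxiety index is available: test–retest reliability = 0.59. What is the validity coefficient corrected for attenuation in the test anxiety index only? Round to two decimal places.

0.68

Single correction: r_c = r_obs / √r_xx = 0.52 / √0.59 = 0.52 / 0.7681 ≈ 0.68.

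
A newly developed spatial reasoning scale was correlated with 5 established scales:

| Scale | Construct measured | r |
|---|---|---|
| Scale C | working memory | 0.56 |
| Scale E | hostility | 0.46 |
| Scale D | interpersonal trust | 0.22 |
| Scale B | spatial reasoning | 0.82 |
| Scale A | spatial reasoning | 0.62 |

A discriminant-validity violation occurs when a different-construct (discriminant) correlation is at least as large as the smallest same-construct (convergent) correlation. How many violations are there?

0

Convergent (same construct = spatial reasoning): Scale B, Scale A.
Smallest convergent = 0.62. Discriminant values: 0.56, 0.46, 0.22; count ≥ 0.62 → 0.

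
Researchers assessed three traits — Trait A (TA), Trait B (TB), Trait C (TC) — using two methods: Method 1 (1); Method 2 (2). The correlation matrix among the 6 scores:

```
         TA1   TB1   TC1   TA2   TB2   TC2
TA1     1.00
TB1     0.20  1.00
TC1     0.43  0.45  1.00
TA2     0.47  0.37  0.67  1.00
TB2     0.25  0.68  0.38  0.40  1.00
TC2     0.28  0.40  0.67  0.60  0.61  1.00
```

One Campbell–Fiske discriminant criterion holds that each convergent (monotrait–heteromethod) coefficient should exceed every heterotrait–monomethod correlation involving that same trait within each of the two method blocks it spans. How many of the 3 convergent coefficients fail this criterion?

Each convergent coefficient versus the relevant comparison correlations:
TA (methods 1·2): 0.47 vs {0.20, 0.40, 0.43, 0.60} → fail.
TB (methods 1·2): 0.68 vs {0.20, 0.40, 0.45, 0.61} → pass.
TC (methods 1·2): 0.67 vs {0.43, 0.60, 0.45, 0.61} → pass.
1 of 3 fail.

1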